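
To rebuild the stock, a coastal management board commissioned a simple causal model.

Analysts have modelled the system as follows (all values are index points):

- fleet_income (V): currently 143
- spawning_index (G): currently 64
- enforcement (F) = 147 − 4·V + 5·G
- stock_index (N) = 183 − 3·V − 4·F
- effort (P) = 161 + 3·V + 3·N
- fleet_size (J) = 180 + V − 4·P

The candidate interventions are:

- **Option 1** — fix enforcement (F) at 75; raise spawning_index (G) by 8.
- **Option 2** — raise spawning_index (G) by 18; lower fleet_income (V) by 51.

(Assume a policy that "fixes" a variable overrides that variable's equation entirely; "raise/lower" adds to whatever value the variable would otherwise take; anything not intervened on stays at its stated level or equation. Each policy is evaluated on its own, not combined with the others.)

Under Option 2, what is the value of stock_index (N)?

-849

Option 2 (G + 18, V − 51):
  V = 143 − 51 = 92
  G = 64 + 18 = 82
  F = 147 − 4·92 + 5·82 = 189
  N = 183 − 3·92 − 4·189 = -849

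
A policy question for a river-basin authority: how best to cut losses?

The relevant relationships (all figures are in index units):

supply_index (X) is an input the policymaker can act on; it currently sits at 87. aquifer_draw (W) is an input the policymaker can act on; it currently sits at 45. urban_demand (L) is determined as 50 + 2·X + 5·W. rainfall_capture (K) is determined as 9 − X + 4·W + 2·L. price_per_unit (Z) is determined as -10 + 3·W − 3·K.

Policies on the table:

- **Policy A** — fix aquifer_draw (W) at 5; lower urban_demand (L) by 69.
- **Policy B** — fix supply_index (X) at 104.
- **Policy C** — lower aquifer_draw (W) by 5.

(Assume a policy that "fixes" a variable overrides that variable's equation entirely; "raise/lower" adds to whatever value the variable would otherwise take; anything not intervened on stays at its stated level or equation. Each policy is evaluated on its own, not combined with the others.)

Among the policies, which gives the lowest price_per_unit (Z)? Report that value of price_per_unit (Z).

-3028

Policy A (W := 5, L − 69):
  X = 87
  W = 5
  L = 50 + 2·87 + 5·5 (−69 from intervention) = 180
  K = 9 − 87 + 4·5 + 2·180 = 302
  Z = -10 + 3·5 − 3·302 = -901
Policy B (X := 104):
  X = 104
  W = 45
  L = 50 + 2·104 + 5·45 = 483
  K = 9 − 104 + 4·45 + 2·483 = 1051
  Z = -10 + 3·45 − 3·1051 = -3028
Policy C (W − 5):
  X = 87
  W = 45 − 5 = 40
  L = 50 + 2·87 + 5·40 = 424
  K = 9 − 87 + 4·40 + 2·424 = 930
  Z = -10 + 3·40 − 3·930 = -2680
Comparing — Policy A: Z=-901, Policy B: Z=-3028, Policy C: Z=-2680. Lowest is -3028 (Policy B).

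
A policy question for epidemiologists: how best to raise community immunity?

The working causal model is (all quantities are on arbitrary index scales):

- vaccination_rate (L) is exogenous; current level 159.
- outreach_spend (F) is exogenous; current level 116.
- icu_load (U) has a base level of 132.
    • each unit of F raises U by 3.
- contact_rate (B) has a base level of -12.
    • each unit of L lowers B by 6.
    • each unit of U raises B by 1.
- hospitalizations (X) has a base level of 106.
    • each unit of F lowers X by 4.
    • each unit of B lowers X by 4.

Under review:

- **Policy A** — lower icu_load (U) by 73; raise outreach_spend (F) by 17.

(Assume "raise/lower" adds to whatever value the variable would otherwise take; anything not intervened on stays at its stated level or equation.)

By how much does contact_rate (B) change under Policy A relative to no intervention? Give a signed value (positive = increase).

Baseline:
  L = 159
  F = 116
  U = 132 + 3·116 = 480
  B = -12 − 6·159 + 480 = -486
Policy A (U − 73, F + 17):
  L = 159
  F = 116 + 17 = 133
  U = 132 + 3·133 (−73 from intervention) = 458
  B = -12 − 6·159 + 458 = -508
Change in B: -508 − (-486) = -22

-22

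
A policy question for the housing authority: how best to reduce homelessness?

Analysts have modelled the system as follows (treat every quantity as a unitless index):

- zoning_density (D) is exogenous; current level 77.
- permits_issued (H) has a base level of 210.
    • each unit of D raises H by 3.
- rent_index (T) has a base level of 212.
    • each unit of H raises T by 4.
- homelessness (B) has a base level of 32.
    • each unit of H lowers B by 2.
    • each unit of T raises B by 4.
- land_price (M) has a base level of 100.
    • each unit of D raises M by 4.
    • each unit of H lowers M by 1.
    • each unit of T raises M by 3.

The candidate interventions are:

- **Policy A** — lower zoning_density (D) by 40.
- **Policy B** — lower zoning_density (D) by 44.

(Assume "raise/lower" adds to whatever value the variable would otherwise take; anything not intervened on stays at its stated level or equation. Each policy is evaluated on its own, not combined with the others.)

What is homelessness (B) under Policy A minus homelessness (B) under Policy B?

Policy A (D − 40):
  D = 77 − 40 = 37
  H = 210 + 3·37 = 321
  T = 212 + 4·321 = 1496
  B = 32 − 2·321 + 4·1496 = 5374
Policy B (D − 44):
  D = 77 − 44 = 33
  H = 210 + 3·33 = 309
  T = 212 + 4·309 = 1448
  B = 32 − 2·309 + 4·1448 = 5206
B: 5374 − 5206 = 168

168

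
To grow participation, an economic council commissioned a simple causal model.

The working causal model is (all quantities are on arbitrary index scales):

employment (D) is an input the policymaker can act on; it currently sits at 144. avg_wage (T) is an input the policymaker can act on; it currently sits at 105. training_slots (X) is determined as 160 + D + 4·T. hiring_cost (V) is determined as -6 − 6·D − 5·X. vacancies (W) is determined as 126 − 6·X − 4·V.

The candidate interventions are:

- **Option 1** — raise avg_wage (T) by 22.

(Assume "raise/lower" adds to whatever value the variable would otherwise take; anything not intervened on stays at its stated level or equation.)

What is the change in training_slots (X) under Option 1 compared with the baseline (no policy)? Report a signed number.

88

Baseline:
  D = 144
  T = 105
  X = 160 + 144 + 4·105 = 724
Option 1 (T + 22):
  D = 144
  T = 105 + 22 = 127
  X = 160 + 144 + 4·127 = 812
Change in X: 812 − 724 = 88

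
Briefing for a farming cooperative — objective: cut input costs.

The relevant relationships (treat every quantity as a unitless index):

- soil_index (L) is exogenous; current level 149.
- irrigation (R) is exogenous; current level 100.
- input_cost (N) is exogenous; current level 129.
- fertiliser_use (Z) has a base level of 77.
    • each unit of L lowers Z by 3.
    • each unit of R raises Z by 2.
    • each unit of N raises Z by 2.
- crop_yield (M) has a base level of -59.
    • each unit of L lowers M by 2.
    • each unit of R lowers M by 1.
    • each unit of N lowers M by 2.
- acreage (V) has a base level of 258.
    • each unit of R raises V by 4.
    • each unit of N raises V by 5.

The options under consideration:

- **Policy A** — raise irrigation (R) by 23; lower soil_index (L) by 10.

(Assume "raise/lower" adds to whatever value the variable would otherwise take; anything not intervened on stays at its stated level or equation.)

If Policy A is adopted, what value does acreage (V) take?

Policy A (R + 23, L − 10):
  R = 100 + 23 = 123
  N = 129
  V = 258 + 4·123 + 5·129 = 1395

1395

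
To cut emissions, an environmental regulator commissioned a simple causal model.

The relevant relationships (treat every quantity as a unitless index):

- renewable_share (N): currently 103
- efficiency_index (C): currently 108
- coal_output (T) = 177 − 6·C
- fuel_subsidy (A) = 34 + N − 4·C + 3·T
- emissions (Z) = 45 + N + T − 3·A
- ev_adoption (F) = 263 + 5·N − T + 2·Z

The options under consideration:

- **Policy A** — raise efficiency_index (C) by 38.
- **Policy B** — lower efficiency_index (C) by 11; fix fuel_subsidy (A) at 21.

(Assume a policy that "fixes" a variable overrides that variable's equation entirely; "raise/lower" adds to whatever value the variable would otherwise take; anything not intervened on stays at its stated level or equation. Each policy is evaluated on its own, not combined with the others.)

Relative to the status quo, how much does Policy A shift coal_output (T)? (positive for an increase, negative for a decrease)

Baseline:
  C = 108
  T = 177 − 6·108 = -471
Policy A (C + 38):
  C = 108 + 38 = 146
  T = 177 − 6·146 = -699
Change in T: -699 − (-471) = -228

-228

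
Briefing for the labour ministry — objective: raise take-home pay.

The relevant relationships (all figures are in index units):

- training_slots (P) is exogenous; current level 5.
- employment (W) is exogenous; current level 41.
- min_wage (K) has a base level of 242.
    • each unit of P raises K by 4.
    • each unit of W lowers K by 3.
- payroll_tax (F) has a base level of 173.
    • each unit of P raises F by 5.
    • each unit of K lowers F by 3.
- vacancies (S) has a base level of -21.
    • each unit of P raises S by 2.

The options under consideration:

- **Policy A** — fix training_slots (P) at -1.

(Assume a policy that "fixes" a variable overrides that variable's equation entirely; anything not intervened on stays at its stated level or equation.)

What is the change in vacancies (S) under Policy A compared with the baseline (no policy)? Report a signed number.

-12

Baseline:
  P = 5
  S = -21 + 2·5 = -11
Policy A (P := -1):
  P = -1
  S = -21 + 2·(-1) = -23
Change in S: -23 − (-11) = -12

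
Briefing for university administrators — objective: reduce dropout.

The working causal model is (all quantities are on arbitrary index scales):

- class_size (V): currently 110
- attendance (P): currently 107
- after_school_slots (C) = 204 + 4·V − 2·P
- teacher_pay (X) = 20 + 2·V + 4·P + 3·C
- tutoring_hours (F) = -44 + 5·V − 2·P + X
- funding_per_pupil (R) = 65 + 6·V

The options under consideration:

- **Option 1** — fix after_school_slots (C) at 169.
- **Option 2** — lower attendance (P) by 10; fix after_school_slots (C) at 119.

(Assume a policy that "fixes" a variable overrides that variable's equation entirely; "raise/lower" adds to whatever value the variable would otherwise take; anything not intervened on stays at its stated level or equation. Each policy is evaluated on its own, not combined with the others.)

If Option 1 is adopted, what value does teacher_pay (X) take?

1175

Option 1 (C := 169):
  V = 110
  P = 107
  C = 169
  X = 20 + 2·110 + 4·107 + 3·169 = 1175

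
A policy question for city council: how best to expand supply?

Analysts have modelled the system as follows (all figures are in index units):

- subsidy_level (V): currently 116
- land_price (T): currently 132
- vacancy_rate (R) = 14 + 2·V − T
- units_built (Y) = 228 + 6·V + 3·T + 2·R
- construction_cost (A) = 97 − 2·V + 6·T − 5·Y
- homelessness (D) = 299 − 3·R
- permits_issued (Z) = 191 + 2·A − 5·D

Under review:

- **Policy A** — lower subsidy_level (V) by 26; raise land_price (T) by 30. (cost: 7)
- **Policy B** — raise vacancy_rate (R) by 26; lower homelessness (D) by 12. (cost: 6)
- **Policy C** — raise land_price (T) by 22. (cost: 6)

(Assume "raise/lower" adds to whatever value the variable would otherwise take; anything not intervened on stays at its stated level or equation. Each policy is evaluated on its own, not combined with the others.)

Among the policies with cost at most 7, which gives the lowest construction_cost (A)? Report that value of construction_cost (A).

Policy A (V − 26, T + 30):
  V = 116 − 26 = 90
  T = 132 + 30 = 162
  R = 14 + 2·90 − 162 = 32
  Y = 228 + 6·90 + 3·162 + 2·32 = 1318
  A = 97 − 2·90 + 6·162 − 5·1318 = -5701
Policy B (R + 26, D − 12):
  V = 116
  T = 132
  R = 14 + 2·116 − 132 (+26 from intervention) = 140
  Y = 228 + 6·116 + 3·132 + 2·140 = 1600
  A = 97 − 2·116 + 6·132 − 5·1600 = -7343
Policy C (T + 22):
  V = 116
  T = 132 + 22 = 154
  R = 14 + 2·116 − 154 = 92
  Y = 228 + 6·116 + 3·154 + 2·92 = 1570
  A = 97 − 2·116 + 6·154 − 5·1570 = -7061
Comparing — Policy A: A=-5701, Policy B: A=-7343, Policy C: A=-7061. Lowest is -7343 (Policy B).

-7343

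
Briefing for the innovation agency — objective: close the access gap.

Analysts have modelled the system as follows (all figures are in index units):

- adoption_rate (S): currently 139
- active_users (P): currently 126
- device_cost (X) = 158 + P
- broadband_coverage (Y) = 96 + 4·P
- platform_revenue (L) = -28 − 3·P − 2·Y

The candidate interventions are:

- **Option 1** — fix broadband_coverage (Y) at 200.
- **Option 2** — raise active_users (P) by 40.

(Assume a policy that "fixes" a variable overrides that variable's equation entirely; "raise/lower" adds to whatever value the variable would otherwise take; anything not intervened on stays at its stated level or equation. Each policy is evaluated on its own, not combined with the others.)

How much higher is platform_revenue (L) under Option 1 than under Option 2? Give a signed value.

Option 1 (Y := 200):
  P = 126
  Y = 200
  L = -28 − 3·126 − 2·200 = -806
Option 2 (P + 40):
  P = 126 + 40 = 166
  Y = 96 + 4·166 = 760
  L = -28 − 3·166 − 2·760 = -2046
L: -806 − (-2046) = 1240

1240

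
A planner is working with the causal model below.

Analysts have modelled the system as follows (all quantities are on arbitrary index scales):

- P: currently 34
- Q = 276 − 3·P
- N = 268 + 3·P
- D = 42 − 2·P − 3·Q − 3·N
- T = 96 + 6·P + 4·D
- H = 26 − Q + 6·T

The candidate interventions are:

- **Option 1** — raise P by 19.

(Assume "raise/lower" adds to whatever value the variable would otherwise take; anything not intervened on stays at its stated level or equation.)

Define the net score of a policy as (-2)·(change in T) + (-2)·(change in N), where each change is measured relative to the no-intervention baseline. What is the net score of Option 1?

Baseline:
  P = 34
  Q = 276 − 3·34 = 174
  N = 268 + 3·34 = 370
  D = 42 − 2·34 − 3·174 − 3·370 = -1658
  T = 96 + 6·34 + 4·(-1658) = -6332
Option 1 (P + 19):
  P = 34 + 19 = 53
  Q = 276 − 3·53 = 117
  N = 268 + 3·53 = 427
  D = 42 − 2·53 − 3·117 − 3·427 = -1696
  T = 96 + 6·53 + 4·(-1696) = -6370
ΔT = -6370 − (-6332) = -38; ΔN = 427 − 370 = 57
Score = (-2)·(-38) + (-2)·57 = -38

-38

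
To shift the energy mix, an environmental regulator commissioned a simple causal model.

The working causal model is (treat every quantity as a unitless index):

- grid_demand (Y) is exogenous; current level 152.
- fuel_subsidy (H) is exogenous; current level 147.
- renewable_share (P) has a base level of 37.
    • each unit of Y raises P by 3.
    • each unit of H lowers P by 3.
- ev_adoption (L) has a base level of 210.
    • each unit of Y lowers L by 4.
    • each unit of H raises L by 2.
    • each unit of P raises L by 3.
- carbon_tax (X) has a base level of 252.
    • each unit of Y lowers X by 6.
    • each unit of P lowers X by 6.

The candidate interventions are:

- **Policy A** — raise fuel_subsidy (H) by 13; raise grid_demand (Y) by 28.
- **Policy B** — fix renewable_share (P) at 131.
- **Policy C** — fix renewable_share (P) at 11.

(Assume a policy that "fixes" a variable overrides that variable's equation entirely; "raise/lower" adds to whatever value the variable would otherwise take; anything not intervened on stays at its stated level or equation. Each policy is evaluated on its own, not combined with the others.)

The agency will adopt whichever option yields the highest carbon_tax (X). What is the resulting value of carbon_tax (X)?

-726

Policy A (H + 13, Y + 28):
  Y = 152 + 28 = 180
  H = 147 + 13 = 160
  P = 37 + 3·180 − 3·160 = 97
  X = 252 − 6·180 − 6·97 = -1410
Policy B (P := 131):
  Y = 152
  H = 147
  P = 131
  X = 252 − 6·152 − 6·131 = -1446
Policy C (P := 11):
  Y = 152
  H = 147
  P = 11
  X = 252 − 6·152 − 6·11 = -726
Comparing — Policy A: X=-1410, Policy B: X=-1446, Policy C: X=-726. Highest is -726 (Policy C).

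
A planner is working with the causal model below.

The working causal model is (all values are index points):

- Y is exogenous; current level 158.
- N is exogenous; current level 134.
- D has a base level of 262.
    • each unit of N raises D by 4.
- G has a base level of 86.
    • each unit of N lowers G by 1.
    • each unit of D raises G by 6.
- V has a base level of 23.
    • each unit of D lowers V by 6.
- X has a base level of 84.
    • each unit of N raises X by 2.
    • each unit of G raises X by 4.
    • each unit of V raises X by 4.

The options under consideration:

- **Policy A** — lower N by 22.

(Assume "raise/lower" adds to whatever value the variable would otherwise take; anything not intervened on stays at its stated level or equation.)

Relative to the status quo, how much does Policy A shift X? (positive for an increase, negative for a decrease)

Baseline:
  N = 134
  D = 262 + 4·134 = 798
  G = 86 − 134 + 6·798 = 4740
  V = 23 − 6·798 = -4765
  X = 84 + 2·134 + 4·4740 + 4·(-4765) = 252
Policy A (N − 22):
  N = 134 − 22 = 112
  D = 262 + 4·112 = 710
  G = 86 − 112 + 6·710 = 4234
  V = 23 − 6·710 = -4237
  X = 84 + 2·112 + 4·4234 + 4·(-4237) = 296
Change in X: 296 − 252 = 44

44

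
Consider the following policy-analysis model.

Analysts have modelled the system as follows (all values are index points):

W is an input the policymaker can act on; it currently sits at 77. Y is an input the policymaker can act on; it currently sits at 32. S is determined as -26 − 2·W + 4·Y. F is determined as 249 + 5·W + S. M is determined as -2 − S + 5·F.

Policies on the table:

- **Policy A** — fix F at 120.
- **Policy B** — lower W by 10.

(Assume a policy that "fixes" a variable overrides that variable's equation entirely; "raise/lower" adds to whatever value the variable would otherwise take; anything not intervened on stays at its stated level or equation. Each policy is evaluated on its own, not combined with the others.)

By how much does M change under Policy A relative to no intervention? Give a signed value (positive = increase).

-2310

Baseline:
  W = 77
  Y = 32
  S = -26 − 2·77 + 4·32 = -52
  F = 249 + 5·77 + (-52) = 582
  M = -2 − (-52) + 5·582 = 2960
Policy A (F := 120):
  W = 77
  Y = 32
  S = -26 − 2·77 + 4·32 = -52
  F = 120
  M = -2 − (-52) + 5·120 = 650
Change in M: 650 − 2960 = -2310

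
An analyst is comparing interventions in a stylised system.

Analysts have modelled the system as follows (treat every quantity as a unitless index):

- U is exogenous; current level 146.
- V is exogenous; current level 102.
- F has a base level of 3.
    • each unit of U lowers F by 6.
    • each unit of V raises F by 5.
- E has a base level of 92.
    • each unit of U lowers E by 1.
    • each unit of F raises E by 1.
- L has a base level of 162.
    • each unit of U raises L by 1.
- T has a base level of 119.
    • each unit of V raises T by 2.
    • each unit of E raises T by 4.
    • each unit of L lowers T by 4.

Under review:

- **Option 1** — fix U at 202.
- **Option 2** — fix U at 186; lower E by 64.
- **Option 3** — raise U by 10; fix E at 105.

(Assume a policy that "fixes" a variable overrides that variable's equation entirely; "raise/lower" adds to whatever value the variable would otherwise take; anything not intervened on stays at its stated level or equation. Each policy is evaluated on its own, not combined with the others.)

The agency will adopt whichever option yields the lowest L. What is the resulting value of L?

Option 1 (U := 202):
  U = 202
  L = 162 + 202 = 364
Option 2 (U := 186, E − 64):
  U = 186
  L = 162 + 186 = 348
Option 3 (U + 10, E := 105):
  U = 146 + 10 = 156
  L = 162 + 156 = 318
Comparing — Option 1: L=364, Option 2: L=348, Option 3: L=318. Lowest is 318 (Option 3).

318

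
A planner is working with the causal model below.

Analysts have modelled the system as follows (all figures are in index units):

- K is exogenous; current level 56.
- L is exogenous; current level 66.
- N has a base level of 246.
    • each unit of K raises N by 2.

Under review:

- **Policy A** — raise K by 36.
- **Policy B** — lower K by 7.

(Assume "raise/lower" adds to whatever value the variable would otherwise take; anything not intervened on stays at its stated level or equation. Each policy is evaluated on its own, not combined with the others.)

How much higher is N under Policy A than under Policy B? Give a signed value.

86

Policy A (K + 36):
  K = 56 + 36 = 92
  N = 246 + 2·92 = 430
Policy B (K − 7):
  K = 56 − 7 = 49
  N = 246 + 2·49 = 344
N: 430 − 344 = 86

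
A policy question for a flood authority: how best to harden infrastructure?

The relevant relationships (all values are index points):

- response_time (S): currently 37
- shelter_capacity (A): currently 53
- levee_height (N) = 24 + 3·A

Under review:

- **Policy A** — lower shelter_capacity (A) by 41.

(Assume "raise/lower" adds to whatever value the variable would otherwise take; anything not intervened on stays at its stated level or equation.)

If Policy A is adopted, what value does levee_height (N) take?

60

Policy A (A − 41):
  A = 53 − 41 = 12
  N = 24 + 3·12 = 60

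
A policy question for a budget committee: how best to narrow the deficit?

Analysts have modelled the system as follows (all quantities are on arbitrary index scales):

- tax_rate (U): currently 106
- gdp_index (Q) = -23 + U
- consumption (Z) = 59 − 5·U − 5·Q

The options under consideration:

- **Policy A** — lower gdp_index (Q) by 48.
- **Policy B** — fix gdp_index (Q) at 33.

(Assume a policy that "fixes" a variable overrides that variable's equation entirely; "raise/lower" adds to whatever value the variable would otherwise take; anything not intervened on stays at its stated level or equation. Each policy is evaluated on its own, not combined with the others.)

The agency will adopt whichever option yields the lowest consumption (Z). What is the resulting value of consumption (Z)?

Policy A (Q − 48):
  U = 106
  Q = -23 + 106 (−48 from intervention) = 35
  Z = 59 − 5·106 − 5·35 = -646
Policy B (Q := 33):
  U = 106
  Q = 33
  Z = 59 − 5·106 − 5·33 = -636
Comparing — Policy A: Z=-646, Policy B: Z=-636. Lowest is -646 (Policy A).

-646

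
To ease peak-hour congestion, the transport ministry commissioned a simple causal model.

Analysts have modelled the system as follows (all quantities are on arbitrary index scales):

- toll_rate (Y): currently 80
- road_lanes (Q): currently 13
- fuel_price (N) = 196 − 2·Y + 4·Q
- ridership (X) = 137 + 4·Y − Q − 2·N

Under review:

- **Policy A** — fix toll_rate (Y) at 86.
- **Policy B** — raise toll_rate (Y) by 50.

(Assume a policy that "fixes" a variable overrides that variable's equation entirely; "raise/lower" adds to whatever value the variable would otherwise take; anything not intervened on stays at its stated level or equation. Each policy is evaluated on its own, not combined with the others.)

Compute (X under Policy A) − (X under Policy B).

-352

Policy A (Y := 86):
  Y = 86
  Q = 13
  N = 196 − 2·86 + 4·13 = 76
  X = 137 + 4·86 − 13 − 2·76 = 316
Policy B (Y + 50):
  Y = 80 + 50 = 130
  Q = 13
  N = 196 − 2·130 + 4·13 = -12
  X = 137 + 4·130 − 13 − 2·(-12) = 668
X: 316 − 668 = -352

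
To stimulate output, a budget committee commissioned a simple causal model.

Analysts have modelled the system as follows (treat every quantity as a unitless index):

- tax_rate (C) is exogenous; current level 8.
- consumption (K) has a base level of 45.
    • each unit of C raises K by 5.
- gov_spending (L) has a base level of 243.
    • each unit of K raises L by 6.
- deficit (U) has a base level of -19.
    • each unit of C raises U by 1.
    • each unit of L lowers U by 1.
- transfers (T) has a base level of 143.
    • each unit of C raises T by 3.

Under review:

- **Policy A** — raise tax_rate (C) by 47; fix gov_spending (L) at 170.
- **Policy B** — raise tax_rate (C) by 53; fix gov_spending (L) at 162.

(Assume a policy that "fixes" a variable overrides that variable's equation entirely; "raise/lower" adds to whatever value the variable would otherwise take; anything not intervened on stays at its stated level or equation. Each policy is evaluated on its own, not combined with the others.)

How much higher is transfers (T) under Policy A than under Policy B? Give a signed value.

Policy A (C + 47, L := 170):
  C = 8 + 47 = 55
  T = 143 + 3·55 = 308
Policy B (C + 53, L := 162):
  C = 8 + 53 = 61
  T = 143 + 3·61 = 326
T: 308 − 326 = -18

-18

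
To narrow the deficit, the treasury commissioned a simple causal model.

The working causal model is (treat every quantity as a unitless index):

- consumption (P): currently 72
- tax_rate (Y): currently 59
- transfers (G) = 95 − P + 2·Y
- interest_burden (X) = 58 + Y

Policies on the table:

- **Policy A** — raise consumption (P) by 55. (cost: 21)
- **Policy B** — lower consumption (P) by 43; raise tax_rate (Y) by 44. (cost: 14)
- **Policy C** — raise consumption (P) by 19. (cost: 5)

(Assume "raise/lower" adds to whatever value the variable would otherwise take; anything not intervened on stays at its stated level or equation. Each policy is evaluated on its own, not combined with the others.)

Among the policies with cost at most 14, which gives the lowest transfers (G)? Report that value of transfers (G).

122

Policy B (P − 43, Y + 44):
  P = 72 − 43 = 29
  Y = 59 + 44 = 103
  G = 95 − 29 + 2·103 = 272
Policy C (P + 19):
  P = 72 + 19 = 91
  Y = 59
  G = 95 − 91 + 2·59 = 122
Comparing — Policy B: G=272, Policy C: G=122. Lowest is 122 (Policy C).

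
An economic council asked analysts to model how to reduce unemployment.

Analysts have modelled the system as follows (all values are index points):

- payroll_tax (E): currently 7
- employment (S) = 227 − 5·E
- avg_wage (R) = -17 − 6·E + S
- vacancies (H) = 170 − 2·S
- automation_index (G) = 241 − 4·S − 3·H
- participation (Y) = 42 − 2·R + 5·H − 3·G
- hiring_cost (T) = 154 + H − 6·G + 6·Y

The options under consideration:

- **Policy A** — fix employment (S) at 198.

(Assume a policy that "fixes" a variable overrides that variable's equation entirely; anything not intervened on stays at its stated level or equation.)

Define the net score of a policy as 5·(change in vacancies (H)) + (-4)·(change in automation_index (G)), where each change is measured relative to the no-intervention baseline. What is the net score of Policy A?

Baseline:
  E = 7
  S = 227 − 5·7 = 192
  H = 170 − 2·192 = -214
  G = 241 − 4·192 − 3·(-214) = 115
Policy A (S := 198):
  E = 7
  S = 198
  H = 170 − 2·198 = -226
  G = 241 − 4·198 − 3·(-226) = 127
ΔH = -226 − (-214) = -12; ΔG = 127 − 115 = 12
Score = 5·(-12) + (-4)·12 = -108

-108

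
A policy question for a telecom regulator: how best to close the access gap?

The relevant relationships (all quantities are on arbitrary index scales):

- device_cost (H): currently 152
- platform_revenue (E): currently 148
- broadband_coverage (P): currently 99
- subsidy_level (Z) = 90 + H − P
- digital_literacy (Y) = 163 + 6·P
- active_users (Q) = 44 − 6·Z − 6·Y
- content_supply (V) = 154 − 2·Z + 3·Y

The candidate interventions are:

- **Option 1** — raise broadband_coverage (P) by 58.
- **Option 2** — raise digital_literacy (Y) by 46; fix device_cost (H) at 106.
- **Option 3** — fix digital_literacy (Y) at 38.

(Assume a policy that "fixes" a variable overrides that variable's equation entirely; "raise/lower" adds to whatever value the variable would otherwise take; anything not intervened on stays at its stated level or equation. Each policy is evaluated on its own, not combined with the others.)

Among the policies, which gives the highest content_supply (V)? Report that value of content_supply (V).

Option 1 (P + 58):
  H = 152
  P = 99 + 58 = 157
  Z = 90 + 152 − 157 = 85
  Y = 163 + 6·157 = 1105
  V = 154 − 2·85 + 3·1105 = 3299
Option 2 (Y + 46, H := 106):
  H = 106
  P = 99
  Z = 90 + 106 − 99 = 97
  Y = 163 + 6·99 (+46 from intervention) = 803
  V = 154 − 2·97 + 3·803 = 2369
Option 3 (Y := 38):
  H = 152
  P = 99
  Z = 90 + 152 − 99 = 143
  Y = 38
  V = 154 − 2·143 + 3·38 = -18
Comparing — Option 1: V=3299, Option 2: V=2369, Option 3: V=-18. Highest is 3299 (Option 1).

3299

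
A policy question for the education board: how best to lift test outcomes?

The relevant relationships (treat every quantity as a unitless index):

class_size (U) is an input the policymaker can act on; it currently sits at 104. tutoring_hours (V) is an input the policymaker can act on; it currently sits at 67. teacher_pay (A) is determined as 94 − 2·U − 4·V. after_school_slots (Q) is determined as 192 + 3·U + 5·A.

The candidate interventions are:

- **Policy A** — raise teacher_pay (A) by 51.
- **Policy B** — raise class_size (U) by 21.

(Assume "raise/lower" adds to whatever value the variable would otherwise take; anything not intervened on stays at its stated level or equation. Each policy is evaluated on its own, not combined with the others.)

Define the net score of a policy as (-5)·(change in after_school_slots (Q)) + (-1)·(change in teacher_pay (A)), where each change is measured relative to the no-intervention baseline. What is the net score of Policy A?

Baseline:
  U = 104
  V = 67
  A = 94 − 2·104 − 4·67 = -382
  Q = 192 + 3·104 + 5·(-382) = -1406
Policy A (A + 51):
  U = 104
  V = 67
  A = 94 − 2·104 − 4·67 (+51 from intervention) = -331
  Q = 192 + 3·104 + 5·(-331) = -1151
ΔQ = -1151 − (-1406) = 255; ΔA = -331 − (-382) = 51
Score = (-5)·255 + (-1)·51 = -1326

-1326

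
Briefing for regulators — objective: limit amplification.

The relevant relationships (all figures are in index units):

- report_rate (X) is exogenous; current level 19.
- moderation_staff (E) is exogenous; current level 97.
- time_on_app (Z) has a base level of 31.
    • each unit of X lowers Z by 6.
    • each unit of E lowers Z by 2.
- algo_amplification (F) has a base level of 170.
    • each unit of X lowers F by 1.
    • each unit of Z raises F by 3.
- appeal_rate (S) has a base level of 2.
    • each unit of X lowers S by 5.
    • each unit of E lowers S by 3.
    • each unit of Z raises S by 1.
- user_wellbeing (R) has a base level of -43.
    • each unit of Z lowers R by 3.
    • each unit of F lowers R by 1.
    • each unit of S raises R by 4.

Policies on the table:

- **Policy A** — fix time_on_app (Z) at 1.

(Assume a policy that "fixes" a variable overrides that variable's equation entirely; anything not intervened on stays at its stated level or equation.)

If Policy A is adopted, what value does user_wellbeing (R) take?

Policy A (Z := 1):
  X = 19
  E = 97
  Z = 1
  F = 170 − 19 + 3·1 = 154
  S = 2 − 5·19 − 3·97 + 1 = -383
  R = -43 − 3·1 − 154 + 4·(-383) = -1732

-1732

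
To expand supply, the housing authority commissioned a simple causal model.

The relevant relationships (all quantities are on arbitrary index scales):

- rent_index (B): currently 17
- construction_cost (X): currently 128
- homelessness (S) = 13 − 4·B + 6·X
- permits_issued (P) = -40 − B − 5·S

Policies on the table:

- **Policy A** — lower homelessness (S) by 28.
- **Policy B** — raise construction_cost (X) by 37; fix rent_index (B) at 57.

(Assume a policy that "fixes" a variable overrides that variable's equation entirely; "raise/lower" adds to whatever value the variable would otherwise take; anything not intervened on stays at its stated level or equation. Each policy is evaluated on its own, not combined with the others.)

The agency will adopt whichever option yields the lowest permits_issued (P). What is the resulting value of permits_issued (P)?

-3972

Policy A (S − 28):
  B = 17
  X = 128
  S = 13 − 4·17 + 6·128 (−28 from intervention) = 685
  P = -40 − 17 − 5·685 = -3482
Policy B (X + 37, B := 57):
  B = 57
  X = 128 + 37 = 165
  S = 13 − 4·57 + 6·165 = 775
  P = -40 − 57 − 5·775 = -3972
Comparing — Policy A: P=-3482, Policy B: P=-3972. Lowest is -3972 (Policy B).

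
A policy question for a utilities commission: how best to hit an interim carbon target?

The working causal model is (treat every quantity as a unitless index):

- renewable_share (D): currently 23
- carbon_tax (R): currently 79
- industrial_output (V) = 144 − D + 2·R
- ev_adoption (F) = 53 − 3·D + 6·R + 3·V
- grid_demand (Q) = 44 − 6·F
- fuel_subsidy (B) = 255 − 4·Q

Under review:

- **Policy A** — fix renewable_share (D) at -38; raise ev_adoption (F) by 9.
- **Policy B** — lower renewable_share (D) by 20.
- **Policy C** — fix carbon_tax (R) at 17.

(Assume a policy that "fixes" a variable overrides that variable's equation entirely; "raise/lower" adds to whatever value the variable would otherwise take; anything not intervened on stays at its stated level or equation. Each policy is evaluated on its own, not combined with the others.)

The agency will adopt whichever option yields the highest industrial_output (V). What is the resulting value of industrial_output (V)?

Policy A (D := -38, F + 9):
  D = -38
  R = 79
  V = 144 − (-38) + 2·79 = 340
Policy B (D − 20):
  D = 23 − 20 = 3
  R = 79
  V = 144 − 3 + 2·79 = 299
Policy C (R := 17):
  D = 23
  R = 17
  V = 144 − 23 + 2·17 = 155
Comparing — Policy A: V=340, Policy B: V=299, Policy C: V=155. Highest is 340 (Policy A).

340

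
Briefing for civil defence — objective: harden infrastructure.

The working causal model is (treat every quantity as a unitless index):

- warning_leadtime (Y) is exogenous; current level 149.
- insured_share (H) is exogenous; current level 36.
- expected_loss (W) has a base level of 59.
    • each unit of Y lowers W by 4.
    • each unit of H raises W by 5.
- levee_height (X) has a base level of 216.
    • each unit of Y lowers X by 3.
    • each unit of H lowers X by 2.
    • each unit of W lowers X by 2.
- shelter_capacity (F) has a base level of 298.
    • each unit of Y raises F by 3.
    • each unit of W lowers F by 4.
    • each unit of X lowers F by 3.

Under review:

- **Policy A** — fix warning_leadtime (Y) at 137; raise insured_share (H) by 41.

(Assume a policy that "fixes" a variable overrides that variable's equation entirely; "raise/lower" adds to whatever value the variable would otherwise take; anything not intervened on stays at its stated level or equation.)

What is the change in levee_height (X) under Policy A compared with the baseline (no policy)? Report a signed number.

-552

Baseline:
  Y = 149
  H = 36
  W = 59 − 4·149 + 5·36 = -357
  X = 216 − 3·149 − 2·36 − 2·(-357) = 411
Policy A (Y := 137, H + 41):
  Y = 137
  H = 36 + 41 = 77
  W = 59 − 4·137 + 5·77 = -104
  X = 216 − 3·137 − 2·77 − 2·(-104) = -141
Change in X: -141 − 411 = -552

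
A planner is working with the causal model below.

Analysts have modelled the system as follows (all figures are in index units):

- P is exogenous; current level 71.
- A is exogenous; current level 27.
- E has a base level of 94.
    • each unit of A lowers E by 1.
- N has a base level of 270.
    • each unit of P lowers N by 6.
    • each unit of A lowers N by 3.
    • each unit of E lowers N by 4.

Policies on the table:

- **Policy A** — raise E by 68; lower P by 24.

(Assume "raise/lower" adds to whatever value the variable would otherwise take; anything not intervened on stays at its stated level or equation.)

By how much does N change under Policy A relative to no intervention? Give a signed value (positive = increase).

Baseline:
  P = 71
  A = 27
  E = 94 − 27 = 67
  N = 270 − 6·71 − 3·27 − 4·67 = -505
Policy A (E + 68, P − 24):
  P = 71 − 24 = 47
  A = 27
  E = 94 − 27 (+68 from intervention) = 135
  N = 270 − 6·47 − 3·27 − 4·135 = -633
Change in N: -633 − (-505) = -128

-128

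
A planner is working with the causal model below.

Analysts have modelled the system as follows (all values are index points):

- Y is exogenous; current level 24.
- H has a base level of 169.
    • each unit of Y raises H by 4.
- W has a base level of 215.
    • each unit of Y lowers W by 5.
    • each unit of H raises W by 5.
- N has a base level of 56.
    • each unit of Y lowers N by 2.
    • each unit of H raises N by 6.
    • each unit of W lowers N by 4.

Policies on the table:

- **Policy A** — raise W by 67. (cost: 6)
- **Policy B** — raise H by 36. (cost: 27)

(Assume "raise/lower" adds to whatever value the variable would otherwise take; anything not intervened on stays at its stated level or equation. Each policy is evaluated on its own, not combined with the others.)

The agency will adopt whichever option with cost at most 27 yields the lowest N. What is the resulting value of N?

Policy A (W + 67):
  Y = 24
  H = 169 + 4·24 = 265
  W = 215 − 5·24 + 5·265 (+67 from intervention) = 1487
  N = 56 − 2·24 + 6·265 − 4·1487 = -4350
Policy B (H + 36):
  Y = 24
  H = 169 + 4·24 (+36 from intervention) = 301
  W = 215 − 5·24 + 5·301 = 1600
  N = 56 − 2·24 + 6·301 − 4·1600 = -4586
Comparing — Policy A: N=-4350, Policy B: N=-4586. Lowest is -4586 (Policy B).

-4586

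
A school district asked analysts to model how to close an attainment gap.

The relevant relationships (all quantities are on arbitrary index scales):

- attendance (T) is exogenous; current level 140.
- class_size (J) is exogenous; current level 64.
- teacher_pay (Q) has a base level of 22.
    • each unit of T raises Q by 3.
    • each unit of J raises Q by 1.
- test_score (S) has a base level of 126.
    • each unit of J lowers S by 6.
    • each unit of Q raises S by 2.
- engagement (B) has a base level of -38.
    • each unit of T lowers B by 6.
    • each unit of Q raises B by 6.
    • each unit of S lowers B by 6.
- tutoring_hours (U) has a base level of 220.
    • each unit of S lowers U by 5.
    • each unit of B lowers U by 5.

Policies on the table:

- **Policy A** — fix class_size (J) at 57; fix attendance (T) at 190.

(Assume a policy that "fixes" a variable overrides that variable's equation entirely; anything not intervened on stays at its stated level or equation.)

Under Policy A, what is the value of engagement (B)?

Policy A (J := 57, T := 190):
  T = 190
  J = 57
  Q = 22 + 3·190 + 57 = 649
  S = 126 − 6·57 + 2·649 = 1082
  B = -38 − 6·190 + 6·649 − 6·1082 = -3776

-3776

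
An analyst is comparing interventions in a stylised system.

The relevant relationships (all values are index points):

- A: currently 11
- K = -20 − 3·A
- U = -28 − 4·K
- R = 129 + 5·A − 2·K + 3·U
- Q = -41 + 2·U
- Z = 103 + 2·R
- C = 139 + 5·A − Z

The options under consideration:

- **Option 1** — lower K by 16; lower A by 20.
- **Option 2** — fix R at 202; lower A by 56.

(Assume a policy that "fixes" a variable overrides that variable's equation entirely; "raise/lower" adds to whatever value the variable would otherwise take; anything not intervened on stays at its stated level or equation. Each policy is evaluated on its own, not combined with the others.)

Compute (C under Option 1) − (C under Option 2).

Option 1 (K − 16, A − 20):
  A = 11 − 20 = -9
  K = -20 − 3·(-9) (−16 from intervention) = -9
  U = -28 − 4·(-9) = 8
  R = 129 + 5·(-9) − 2·(-9) + 3·8 = 126
  Z = 103 + 2·126 = 355
  C = 139 + 5·(-9) − 355 = -261
Option 2 (R := 202, A − 56):
  A = 11 − 56 = -45
  K = -20 − 3·(-45) = 115
  U = -28 − 4·115 = -488
  R = 202
  Z = 103 + 2·202 = 507
  C = 139 + 5·(-45) − 507 = -593
C: -261 − (-593) = 332

332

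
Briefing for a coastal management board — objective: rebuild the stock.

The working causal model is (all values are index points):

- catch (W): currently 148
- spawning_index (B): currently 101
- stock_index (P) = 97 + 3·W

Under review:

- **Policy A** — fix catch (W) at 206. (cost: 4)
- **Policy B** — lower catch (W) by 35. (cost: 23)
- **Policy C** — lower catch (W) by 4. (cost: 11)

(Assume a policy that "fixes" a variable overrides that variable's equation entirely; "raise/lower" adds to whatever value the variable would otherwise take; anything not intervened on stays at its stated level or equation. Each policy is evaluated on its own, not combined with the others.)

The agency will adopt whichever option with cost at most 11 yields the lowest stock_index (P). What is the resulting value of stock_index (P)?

529

Policy A (W := 206):
  W = 206
  P = 97 + 3·206 = 715
Policy C (W − 4):
  W = 148 − 4 = 144
  P = 97 + 3·144 = 529
Comparing — Policy A: P=715, Policy C: P=529. Lowest is 529 (Policy C).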